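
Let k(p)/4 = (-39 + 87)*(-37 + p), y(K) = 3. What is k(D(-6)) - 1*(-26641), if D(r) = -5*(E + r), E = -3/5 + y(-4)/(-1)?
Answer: 28753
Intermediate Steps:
E = -18/5 (E = -3/5 + 3/(-1) = -3*⅕ + 3*(-1) = -⅗ - 3 = -18/5 ≈ -3.6000)
D(r) = 18 - 5*r (D(r) = -5*(-18/5 + r) = 18 - 5*r)
k(p) = -7104 + 192*p (k(p) = 4*((-39 + 87)*(-37 + p)) = 4*(48*(-37 + p)) = 4*(-1776 + 48*p) = -7104 + 192*p)
k(D(-6)) - 1*(-26641) = (-7104 + 192*(18 - 5*(-6))) - 1*(-26641) = (-7104 + 192*(18 + 30)) + 26641 = (-7104 + 192*48) + 26641 = (-7104 + 9216) + 26641 = 2112 + 26641 = 28753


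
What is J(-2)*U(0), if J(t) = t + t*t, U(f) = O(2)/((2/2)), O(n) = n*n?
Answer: 8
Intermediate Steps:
O(n) = n²
U(f) = 4 (U(f) = 2²/((2/2)) = 4/((2*(½))) = 4/1 = 4*1 = 4)
J(t) = t + t²
J(-2)*U(0) = -2*(1 - 2)*4 = -2*(-1)*4 = 2*4 = 8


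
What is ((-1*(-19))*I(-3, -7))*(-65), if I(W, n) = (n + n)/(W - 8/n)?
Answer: -9310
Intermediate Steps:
I(W, n) = 2*n/(W - 8/n) (I(W, n) = (2*n)/(W - 8/n) = 2*n/(W - 8/n))
((-1*(-19))*I(-3, -7))*(-65) = ((-1*(-19))*(2*(-7)**2/(-8 - 3*(-7))))*(-65) = (19*(2*49/(-8 + 21)))*(-65) = (19*(2*49/13))*(-65) = (19*(2*49*(1/13)))*(-65) = (19*(98/13))*(-65) = (1862/13)*(-65) = -9310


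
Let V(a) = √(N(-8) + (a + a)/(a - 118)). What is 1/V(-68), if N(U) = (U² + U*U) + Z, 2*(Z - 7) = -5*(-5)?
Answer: √5128206/27571 ≈ 0.082135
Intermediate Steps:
Z = 39/2 (Z = 7 + (-5*(-5))/2 = 7 + (½)*25 = 7 + 25/2 = 39/2 ≈ 19.500)
N(U) = 39/2 + 2*U² (N(U) = (U² + U*U) + 39/2 = (U² + U²) + 39/2 = 2*U² + 39/2 = 39/2 + 2*U²)
V(a) = √(295/2 + 2*a/(-118 + a)) (V(a) = √((39/2 + 2*(-8)²) + (a + a)/(a - 118)) = √((39/2 + 2*64) + (2*a)/(-118 + a)) = √((39/2 + 128) + 2*a/(-118 + a)) = √(295/2 + 2*a/(-118 + a)))
1/V(-68) = 1/(√2*√((-34810 + 299*(-68))/(-118 - 68))/2) = 1/(√2*√((-34810 - 20332)/(-186))/2) = 1/(√2*√(-1/186*(-55142))/2) = 1/(√2*√(27571/93)/2) = 1/(√2*(√2564103/93)/2) = 1/(√5128206/186) = √5128206/27571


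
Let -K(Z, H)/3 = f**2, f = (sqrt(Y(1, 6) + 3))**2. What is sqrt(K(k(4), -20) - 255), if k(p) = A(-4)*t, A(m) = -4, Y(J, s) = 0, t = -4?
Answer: I*sqrt(282) ≈ 16.793*I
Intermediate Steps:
f = 3 (f = (sqrt(0 + 3))**2 = (sqrt(3))**2 = 3)
k(p) = 16 (k(p) = -4*(-4) = 16)
K(Z, H) = -27 (K(Z, H) = -3*3**2 = -3*9 = -27)
sqrt(K(k(4), -20) - 255) = sqrt(-27 - 255) = sqrt(-282) = I*sqrt(282)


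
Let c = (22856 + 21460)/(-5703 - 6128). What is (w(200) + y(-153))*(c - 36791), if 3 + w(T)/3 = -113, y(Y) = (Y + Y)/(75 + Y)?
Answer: 149783097177/11831 ≈ 1.2660e+7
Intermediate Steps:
y(Y) = 2*Y/(75 + Y) (y(Y) = (2*Y)/(75 + Y) = 2*Y/(75 + Y))
c = -44316/11831 (c = 44316/(-11831) = 44316*(-1/11831) = -44316/11831 ≈ -3.7458)
w(T) = -348 (w(T) = -9 + 3*(-113) = -9 - 339 = -348)
(w(200) + y(-153))*(c - 36791) = (-348 + 2*(-153)/(75 - 153))*(-44316/11831 - 36791) = (-348 + 2*(-153)/(-78))*(-435318637/11831) = (-348 + 2*(-153)*(-1/78))*(-435318637/11831) = (-348 + 51/13)*(-435318637/11831) = -4473/13*(-435318637/11831) = 149783097177/11831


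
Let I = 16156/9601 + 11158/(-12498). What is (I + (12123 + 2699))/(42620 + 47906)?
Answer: 889317726343/5431256647374 ≈ 0.16374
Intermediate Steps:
I = 47394865/59996649 (I = 16156*(1/9601) + 11158*(-1/12498) = 16156/9601 - 5579/6249 = 47394865/59996649 ≈ 0.78996)
(I + (12123 + 2699))/(42620 + 47906) = (47394865/59996649 + (12123 + 2699))/(42620 + 47906) = (47394865/59996649 + 14822)/90526 = (889317726343/59996649)*(1/90526) = 889317726343/5431256647374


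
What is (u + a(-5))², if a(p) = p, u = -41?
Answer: 2116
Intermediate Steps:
(u + a(-5))² = (-41 - 5)² = (-46)² = 2116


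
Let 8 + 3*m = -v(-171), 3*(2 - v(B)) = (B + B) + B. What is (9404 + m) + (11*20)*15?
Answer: 37931/3 ≈ 12644.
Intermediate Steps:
v(B) = 2 - B (v(B) = 2 - ((B + B) + B)/3 = 2 - (2*B + B)/3 = 2 - B)
m = -181/3 (m = -8/3 + (-(2 - 1*(-171)))/3 = -8/3 + (-(2 + 171))/3 = -8/3 + (-1*173)/3 = -8/3 + (⅓)*(-173) = -8/3 - 173/3 = -181/3 ≈ -60.333)
(9404 + m) + (11*20)*15 = (9404 - 181/3) + (11*20)*15 = 28031/3 + 220*15 = 28031/3 + 3300 = 37931/3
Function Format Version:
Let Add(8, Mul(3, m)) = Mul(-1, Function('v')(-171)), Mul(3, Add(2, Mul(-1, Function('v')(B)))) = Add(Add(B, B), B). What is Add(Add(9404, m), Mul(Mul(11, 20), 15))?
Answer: Rational(37931, 3) ≈ 12644.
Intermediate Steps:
Function('v')(B) = Add(2, Mul(-1, B)) (Function('v')(B) = Add(2, Mul(Rational(-1, 3), Add(Add(B, B), B))) = Add(2, Mul(Rational(-1, 3), Add(Mul(2, B), B))) = Add(2, Mul(Rational(-1, 3), Mul(3, B))) = Add(2, Mul(-1, B)))
m = Rational(-181, 3) (m = Add(Rational(-8, 3), Mul(Rational(1, 3), Mul(-1, Add(2, Mul(-1, -171))))) = Add(Rational(-8, 3), Mul(Rational(1, 3), Mul(-1, Add(2, 171)))) = Add(Rational(-8, 3), Mul(Rational(1, 3), Mul(-1, 173))) = Add(Rational(-8, 3), Mul(Rational(1, 3), -173)) = Add(Rational(-8, 3), Rational(-173, 3)) = Rational(-181, 3) ≈ -60.333)
Add(Add(9404, m), Mul(Mul(11, 20), 15)) = Add(Add(9404, Rational(-181, 3)), Mul(Mul(11, 20), 15)) = Add(Rational(28031, 3), Mul(220, 15)) = Add(Rational(28031, 3), 3300) = Rational(37931, 3)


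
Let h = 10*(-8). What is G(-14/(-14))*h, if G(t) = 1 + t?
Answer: -160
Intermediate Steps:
h = -80
G(-14/(-14))*h = (1 - 14/(-14))*(-80) = (1 - 14*(-1/14))*(-80) = (1 + 1)*(-80) = 2*(-80) = -160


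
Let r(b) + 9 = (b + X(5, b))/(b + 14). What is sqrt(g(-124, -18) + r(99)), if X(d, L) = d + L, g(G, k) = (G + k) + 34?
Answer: I*sqrt(1471034)/113 ≈ 10.733*I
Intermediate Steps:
g(G, k) = 34 + G + k
X(d, L) = L + d
r(b) = -9 + (5 + 2*b)/(14 + b) (r(b) = -9 + (b + (b + 5))/(b + 14) = -9 + (b + (5 + b))/(14 + b) = -9 + (5 + 2*b)/(14 + b))
sqrt(g(-124, -18) + r(99)) = sqrt((34 - 124 - 18) + (-121 - 7*99)/(14 + 99)) = sqrt(-108 + (-121 - 693)/113) = sqrt(-108 + (1/113)*(-814)) = sqrt(-108 - 814/113) = sqrt(-13018/113) = I*sqrt(1471034)/113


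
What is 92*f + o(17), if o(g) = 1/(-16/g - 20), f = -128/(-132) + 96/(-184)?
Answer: 483599/11748 ≈ 41.164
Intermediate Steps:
f = 340/759 (f = -128*(-1/132) + 96*(-1/184) = 32/33 - 12/23 = 340/759 ≈ 0.44796)
o(g) = 1/(-20 - 16/g)
92*f + o(17) = 92*(340/759) - 1*17/(16 + 20*17) = 1360/33 - 1*17/(16 + 340) = 1360/33 - 1*17/356 = 1360/33 - 1*17*1/356 = 1360/33 - 17/356 = 483599/11748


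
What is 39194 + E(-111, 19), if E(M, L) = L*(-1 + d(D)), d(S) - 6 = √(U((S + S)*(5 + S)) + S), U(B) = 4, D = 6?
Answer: 39289 + 19*√10 ≈ 39349.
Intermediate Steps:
d(S) = 6 + √(4 + S)
E(M, L) = L*(5 + √10) (E(M, L) = L*(-1 + (6 + √(4 + 6))) = L*(-1 + (6 + √10)) = L*(5 + √10))
39194 + E(-111, 19) = 39194 + 19*(5 + √10) = 39194 + (95 + 19*√10) = 39289 + 19*√10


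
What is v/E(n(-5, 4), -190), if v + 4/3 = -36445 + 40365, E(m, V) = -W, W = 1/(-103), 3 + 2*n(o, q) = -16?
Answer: 1210868/3 ≈ 4.0362e+5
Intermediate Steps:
n(o, q) = -19/2 (n(o, q) = -3/2 + (½)*(-16) = -3/2 - 8 = -19/2)
W = -1/103 ≈ -0.0097087
E(m, V) = 1/103 (E(m, V) = -1*(-1/103) = 1/103)
v = 11756/3 (v = -4/3 + (-36445 + 40365) = -4/3 + 3920 = 11756/3 ≈ 3918.7)
v/E(n(-5, 4), -190) = 11756/(3*(1/103)) = (11756/3)*103 = 1210868/3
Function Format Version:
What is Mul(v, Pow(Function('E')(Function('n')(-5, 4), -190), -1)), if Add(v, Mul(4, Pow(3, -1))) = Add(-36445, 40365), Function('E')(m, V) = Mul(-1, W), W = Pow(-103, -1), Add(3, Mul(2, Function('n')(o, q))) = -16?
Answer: Rational(1210868, 3) ≈ 4.0362e+5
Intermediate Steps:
Function('n')(o, q) = Rational(-19, 2) (Function('n')(o, q) = Add(Rational(-3, 2), Mul(Rational(1, 2), -16)) = Add(Rational(-3, 2), -8) = Rational(-19, 2))
W = Rational(-1, 103) ≈ -0.0097087
Function('E')(m, V) = Rational(1, 103) (Function('E')(m, V) = Mul(-1, Rational(-1, 103)) = Rational(1, 103))
v = Rational(11756, 3) (v = Add(Rational(-4, 3), Add(-36445, 40365)) = Add(Rational(-4, 3), 3920) = Rational(11756, 3) ≈ 3918.7)
Mul(v, Pow(Function('E')(Function('n')(-5, 4), -190), -1)) = Mul(Rational(11756, 3), Pow(Rational(1, 103), -1)) = Mul(Rational(11756, 3), 103) = Rational(1210868, 3)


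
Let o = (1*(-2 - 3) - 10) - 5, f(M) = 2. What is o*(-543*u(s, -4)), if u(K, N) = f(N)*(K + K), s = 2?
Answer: 86880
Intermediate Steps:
u(K, N) = 4*K (u(K, N) = 2*(K + K) = 2*(2*K) = 4*K)
o = -20 (o = (1*(-5) - 10) - 5 = (-5 - 10) - 5 = -15 - 5 = -20)
o*(-543*u(s, -4)) = -(-20)*543*(4*2) = -(-20)*543*8 = -(-20)*4344 = -20*(-4344) = 86880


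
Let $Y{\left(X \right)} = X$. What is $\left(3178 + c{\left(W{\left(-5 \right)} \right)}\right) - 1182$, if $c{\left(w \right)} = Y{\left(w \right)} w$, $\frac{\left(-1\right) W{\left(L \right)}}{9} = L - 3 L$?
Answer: $10096$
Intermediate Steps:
$W{\left(L \right)} = 18 L$ ($W{\left(L \right)} = - 9 \left(L - 3 L\right) = - 9 \left(- 2 L\right) = 18 L$)
$c{\left(w \right)} = w^{2}$ ($c{\left(w \right)} = w w = w^{2}$)
$\left(3178 + c{\left(W{\left(-5 \right)} \right)}\right) - 1182 = \left(3178 + \left(18 \left(-5\right)\right)^{2}\right) - 1182 = \left(3178 + \left(-90\right)^{2}\right) - 1182 = \left(3178 + 8100\right) - 1182 = 11278 - 1182 = 10096$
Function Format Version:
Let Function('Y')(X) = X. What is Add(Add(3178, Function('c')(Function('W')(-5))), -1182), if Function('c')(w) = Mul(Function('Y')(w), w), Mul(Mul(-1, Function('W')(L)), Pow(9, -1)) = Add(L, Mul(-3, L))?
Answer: 10096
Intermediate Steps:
Function('W')(L) = Mul(18, L) (Function('W')(L) = Mul(-9, Add(L, Mul(-3, L))) = Mul(-9, Mul(-2, L)) = Mul(18, L))
Function('c')(w) = Pow(w, 2) (Function('c')(w) = Mul(w, w) = Pow(w, 2))
Add(Add(3178, Function('c')(Function('W')(-5))), -1182) = Add(Add(3178, Pow(Mul(18, -5), 2)), -1182) = Add(Add(3178, Pow(-90, 2)), -1182) = Add(Add(3178, 8100), -1182) = Add(11278, -1182) = 10096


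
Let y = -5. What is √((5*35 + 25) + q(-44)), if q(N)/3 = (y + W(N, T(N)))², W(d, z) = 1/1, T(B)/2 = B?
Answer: 2*√62 ≈ 15.748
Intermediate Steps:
T(B) = 2*B
W(d, z) = 1
q(N) = 48 (q(N) = 3*(-5 + 1)² = 3*(-4)² = 3*16 = 48)
√((5*35 + 25) + q(-44)) = √((5*35 + 25) + 48) = √((175 + 25) + 48) = √(200 + 48) = √248 = 2*√62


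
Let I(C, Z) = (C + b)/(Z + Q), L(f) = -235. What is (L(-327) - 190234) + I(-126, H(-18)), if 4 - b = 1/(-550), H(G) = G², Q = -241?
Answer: -8694976949/45650 ≈ -1.9047e+5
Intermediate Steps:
b = 2201/550 (b = 4 - 1/(-550) = 4 - 1*(-1/550) = 4 + 1/550 = 2201/550 ≈ 4.0018)
I(C, Z) = (2201/550 + C)/(-241 + Z) (I(C, Z) = (C + 2201/550)/(Z - 241) = (2201/550 + C)/(-241 + Z))
(L(-327) - 190234) + I(-126, H(-18)) = (-235 - 190234) + (2201/550 - 126)/(-241 + (-18)²) = -190469 - 67099/550/(-241 + 324) = -190469 - 67099/550/83 = -190469 + (1/83)*(-67099/550) = -190469 - 67099/45650 = -8694976949/45650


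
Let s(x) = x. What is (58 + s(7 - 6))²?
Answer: 3481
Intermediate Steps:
(58 + s(7 - 6))² = (58 + (7 - 6))² = (58 + 1)² = 59² = 3481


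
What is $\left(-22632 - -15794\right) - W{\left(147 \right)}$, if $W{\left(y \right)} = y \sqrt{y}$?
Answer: $-6838 - 1029 \sqrt{3} \approx -8620.3$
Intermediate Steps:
$W{\left(y \right)} = y^{\frac{3}{2}}$
$\left(-22632 - -15794\right) - W{\left(147 \right)} = \left(-22632 - -15794\right) - 147^{\frac{3}{2}} = \left(-22632 + 15794\right) - 1029 \sqrt{3} = -6838 - 1029 \sqrt{3}$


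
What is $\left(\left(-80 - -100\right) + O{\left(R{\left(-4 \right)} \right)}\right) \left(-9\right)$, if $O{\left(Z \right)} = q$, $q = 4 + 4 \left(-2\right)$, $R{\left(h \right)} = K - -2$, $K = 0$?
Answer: $-144$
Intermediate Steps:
$R{\left(h \right)} = 2$ ($R{\left(h \right)} = 0 - -2 = 0 + 2 = 2$)
$q = -4$ ($q = 4 - 8 = -4$)
$O{\left(Z \right)} = -4$
$\left(\left(-80 - -100\right) + O{\left(R{\left(-4 \right)} \right)}\right) \left(-9\right) = \left(\left(-80 - -100\right) - 4\right) \left(-9\right) = \left(\left(-80 + 100\right) - 4\right) \left(-9\right) = \left(20 - 4\right) \left(-9\right) = 16 \left(-9\right) = -144$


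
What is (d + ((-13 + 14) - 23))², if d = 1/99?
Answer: 4739329/9801 ≈ 483.56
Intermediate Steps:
d = 1/99 ≈ 0.010101
(d + ((-13 + 14) - 23))² = (1/99 + ((-13 + 14) - 23))² = (1/99 + (1 - 23))² = (1/99 - 22)² = (-2177/99)² = 4739329/9801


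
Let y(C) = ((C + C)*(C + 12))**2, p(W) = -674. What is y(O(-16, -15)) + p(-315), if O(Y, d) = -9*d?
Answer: 1575295426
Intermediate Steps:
y(C) = 4*C**2*(12 + C)**2 (y(C) = ((2*C)*(12 + C))**2 = (2*C*(12 + C))**2 = 4*C**2*(12 + C)**2)
y(O(-16, -15)) + p(-315) = 4*(-9*(-15))**2*(12 - 9*(-15))**2 - 674 = 4*135**2*(12 + 135)**2 - 674 = 4*18225*147**2 - 674 = 4*18225*21609 - 674 = 1575296100 - 674 = 1575295426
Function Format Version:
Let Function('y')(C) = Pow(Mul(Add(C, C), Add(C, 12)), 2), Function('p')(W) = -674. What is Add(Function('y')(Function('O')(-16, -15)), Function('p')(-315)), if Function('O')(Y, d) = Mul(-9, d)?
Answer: 1575295426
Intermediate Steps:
Function('y')(C) = Mul(4, Pow(C, 2), Pow(Add(12, C), 2)) (Function('y')(C) = Pow(Mul(Mul(2, C), Add(12, C)), 2) = Pow(Mul(2, C, Add(12, C)), 2) = Mul(4, Pow(C, 2), Pow(Add(12, C), 2)))
Add(Function('y')(Function('O')(-16, -15)), Function('p')(-315)) = Add(Mul(4, Pow(Mul(-9, -15), 2), Pow(Add(12, Mul(-9, -15)), 2)), -674) = Add(Mul(4, Pow(135, 2), Pow(Add(12, 135), 2)), -674) = Add(Mul(4, 18225, Pow(147, 2)), -674) = Add(Mul(4, 18225, 21609), -674) = Add(1575296100, -674) = 1575295426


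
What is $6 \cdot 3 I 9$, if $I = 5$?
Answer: $810$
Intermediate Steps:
$6 \cdot 3 I 9 = 6 \cdot 3 \cdot 5 \cdot 9 = 18 \cdot 5 \cdot 9 = 90 \cdot 9 = 810$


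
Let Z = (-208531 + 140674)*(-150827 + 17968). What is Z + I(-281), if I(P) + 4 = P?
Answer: 9015412878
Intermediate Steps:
Z = 9015413163 (Z = -67857*(-132859) = 9015413163)
I(P) = -4 + P
Z + I(-281) = 9015413163 + (-4 - 281) = 9015413163 - 285 = 9015412878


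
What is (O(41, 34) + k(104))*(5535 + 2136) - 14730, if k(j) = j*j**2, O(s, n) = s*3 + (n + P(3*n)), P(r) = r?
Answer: 8630803803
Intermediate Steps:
O(s, n) = 3*s + 4*n (O(s, n) = s*3 + (n + 3*n) = 3*s + 4*n)
k(j) = j**3
(O(41, 34) + k(104))*(5535 + 2136) - 14730 = ((3*41 + 4*34) + 104**3)*(5535 + 2136) - 14730 = ((123 + 136) + 1124864)*7671 - 14730 = (259 + 1124864)*7671 - 14730 = 1125123*7671 - 14730 = 8630818533 - 14730 = 8630803803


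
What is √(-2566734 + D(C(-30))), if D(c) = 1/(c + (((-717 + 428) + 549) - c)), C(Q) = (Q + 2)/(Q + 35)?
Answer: I*√43377804535/130 ≈ 1602.1*I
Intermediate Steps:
C(Q) = (2 + Q)/(35 + Q)
D(c) = 1/260 (D(c) = 1/(c + ((-289 + 549) - c)) = 1/(c + (260 - c)) = 1/260)
√(-2566734 + D(C(-30))) = √(-2566734 + 1/260) = √(-667350839/260) = I*√43377804535/130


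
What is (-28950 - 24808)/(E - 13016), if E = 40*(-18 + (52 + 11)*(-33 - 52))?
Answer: 26879/113968 ≈ 0.23585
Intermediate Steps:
E = -214920 (E = 40*(-18 + 63*(-85)) = 40*(-18 - 5355) = 40*(-5373) = -214920)
(-28950 - 24808)/(E - 13016) = (-28950 - 24808)/(-214920 - 13016) = -53758/(-227936) = -53758*(-1/227936) = 26879/113968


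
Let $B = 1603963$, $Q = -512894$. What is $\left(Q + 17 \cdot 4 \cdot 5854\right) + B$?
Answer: $1489141$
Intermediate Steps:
$\left(Q + 17 \cdot 4 \cdot 5854\right) + B = \left(-512894 + 17 \cdot 4 \cdot 5854\right) + 1603963 = \left(-512894 + 68 \cdot 5854\right) + 1603963 = \left(-512894 + 398072\right) + 1603963 = -114822 + 1603963 = 1489141$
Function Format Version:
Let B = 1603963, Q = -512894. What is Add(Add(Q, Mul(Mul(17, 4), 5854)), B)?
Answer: 1489141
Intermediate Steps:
Add(Add(Q, Mul(Mul(17, 4), 5854)), B) = Add(Add(-512894, Mul(Mul(17, 4), 5854)), 1603963) = Add(Add(-512894, Mul(68, 5854)), 1603963) = Add(Add(-512894, 398072), 1603963) = Add(-114822, 1603963) = 1489141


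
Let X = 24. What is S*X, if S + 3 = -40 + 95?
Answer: 1248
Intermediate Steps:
S = 52 (S = -3 + (-40 + 95) = -3 + 55 = 52)
S*X = 52*24 = 1248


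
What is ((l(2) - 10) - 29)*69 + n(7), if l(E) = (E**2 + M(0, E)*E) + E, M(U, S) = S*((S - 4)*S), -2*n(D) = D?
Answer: -6769/2 ≈ -3384.5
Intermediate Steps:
n(D) = -D/2
M(U, S) = S**2*(-4 + S) (M(U, S) = S*((-4 + S)*S) = S*(S*(-4 + S)) = S**2*(-4 + S))
l(E) = E + E**2 + E**3*(-4 + E) (l(E) = (E**2 + (E**2*(-4 + E))*E) + E = (E**2 + E**3*(-4 + E)) + E = E + E**2 + E**3*(-4 + E))
((l(2) - 10) - 29)*69 + n(7) = ((2*(1 + 2 + 2**2*(-4 + 2)) - 10) - 29)*69 - 1/2*7 = ((2*(1 + 2 + 4*(-2)) - 10) - 29)*69 - 7/2 = ((2*(1 + 2 - 8) - 10) - 29)*69 - 7/2 = ((2*(-5) - 10) - 29)*69 - 7/2 = ((-10 - 10) - 29)*69 - 7/2 = (-20 - 29)*69 - 7/2 = -49*69 - 7/2 = -3381 - 7/2 = -6769/2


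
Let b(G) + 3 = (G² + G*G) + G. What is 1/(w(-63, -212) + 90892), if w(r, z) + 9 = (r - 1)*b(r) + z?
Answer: -1/413137 ≈ -2.4205e-6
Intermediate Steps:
b(G) = -3 + G + 2*G² (b(G) = -3 + ((G² + G*G) + G) = -3 + ((G² + G²) + G) = -3 + (2*G² + G) = -3 + (G + 2*G²) = -3 + G + 2*G²)
w(r, z) = -9 + z + (-1 + r)*(-3 + r + 2*r²) (w(r, z) = -9 + ((r - 1)*(-3 + r + 2*r²) + z) = -9 + ((-1 + r)*(-3 + r + 2*r²) + z) = -9 + (z + (-1 + r)*(-3 + r + 2*r²)) = -9 + z + (-1 + r)*(-3 + r + 2*r²))
1/(w(-63, -212) + 90892) = 1/((-6 - 212 - 1*(-63)² - 4*(-63) + 2*(-63)³) + 90892) = 1/((-6 - 212 - 1*3969 + 252 + 2*(-250047)) + 90892) = 1/((-6 - 212 - 3969 + 252 - 500094) + 90892) = 1/(-504029 + 90892) = 1/(-413137) = -1/413137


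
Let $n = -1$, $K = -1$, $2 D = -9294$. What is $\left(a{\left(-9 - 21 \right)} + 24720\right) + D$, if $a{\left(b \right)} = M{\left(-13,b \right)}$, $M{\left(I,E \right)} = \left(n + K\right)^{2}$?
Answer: $20077$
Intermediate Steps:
$D = -4647$ ($D = \frac{1}{2} \left(-9294\right) = -4647$)
$M{\left(I,E \right)} = 4$ ($M{\left(I,E \right)} = \left(-1 - 1\right)^{2} = \left(-2\right)^{2} = 4$)
$a{\left(b \right)} = 4$
$\left(a{\left(-9 - 21 \right)} + 24720\right) + D = \left(4 + 24720\right) - 4647 = 24724 - 4647 = 20077$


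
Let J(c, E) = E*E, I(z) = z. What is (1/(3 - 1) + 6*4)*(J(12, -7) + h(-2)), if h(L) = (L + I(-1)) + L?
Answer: 1078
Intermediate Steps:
J(c, E) = E²
h(L) = -1 + 2*L (h(L) = (L - 1) + L = (-1 + L) + L = -1 + 2*L)
(1/(3 - 1) + 6*4)*(J(12, -7) + h(-2)) = (1/(3 - 1) + 6*4)*((-7)² + (-1 + 2*(-2))) = (1/2 + 24)*(49 + (-1 - 4)) = (½ + 24)*(49 - 5) = (49/2)*44 = 1078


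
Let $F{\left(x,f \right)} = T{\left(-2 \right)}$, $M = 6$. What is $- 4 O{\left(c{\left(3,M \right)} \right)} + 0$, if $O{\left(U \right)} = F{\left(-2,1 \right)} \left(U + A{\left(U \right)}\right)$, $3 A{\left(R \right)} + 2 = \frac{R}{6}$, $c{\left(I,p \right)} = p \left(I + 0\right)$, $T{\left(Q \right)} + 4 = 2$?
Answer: $\frac{440}{3} \approx 146.67$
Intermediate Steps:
$T{\left(Q \right)} = -2$ ($T{\left(Q \right)} = -4 + 2 = -2$)
$F{\left(x,f \right)} = -2$
$c{\left(I,p \right)} = I p$ ($c{\left(I,p \right)} = p I = I p$)
$A{\left(R \right)} = - \frac{2}{3} + \frac{R}{18}$ ($A{\left(R \right)} = - \frac{2}{3} + \frac{R \frac{1}{6}}{3} = - \frac{2}{3} + \frac{\frac{1}{6} R}{3} = - \frac{2}{3} + \frac{R}{18}$)
$O{\left(U \right)} = \frac{4}{3} - \frac{19 U}{9}$ ($O{\left(U \right)} = - 2 \left(U + \left(- \frac{2}{3} + \frac{U}{18}\right)\right) = - 2 \left(- \frac{2}{3} + \frac{19 U}{18}\right) = \frac{4}{3} - \frac{19 U}{9}$)
$- 4 O{\left(c{\left(3,M \right)} \right)} + 0 = - 4 \left(\frac{4}{3} - \frac{19 \cdot 3 \cdot 6}{9}\right) + 0 = - 4 \left(\frac{4}{3} - 38\right) + 0 = \left(-4\right) \left(- \frac{110}{3}\right) + 0 = \frac{440}{3} + 0 = \frac{440}{3}$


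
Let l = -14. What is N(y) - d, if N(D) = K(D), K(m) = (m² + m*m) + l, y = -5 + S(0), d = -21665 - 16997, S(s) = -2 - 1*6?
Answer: 38986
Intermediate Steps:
S(s) = -8 (S(s) = -2 - 6 = -8)
d = -38662
y = -13 (y = -5 - 8 = -13)
K(m) = -14 + 2*m² (K(m) = (m² + m*m) - 14 = (m² + m²) - 14 = 2*m² - 14 = -14 + 2*m²)
N(D) = -14 + 2*D²
N(y) - d = (-14 + 2*(-13)²) - 1*(-38662) = (-14 + 2*169) + 38662 = (-14 + 338) + 38662 = 324 + 38662 = 38986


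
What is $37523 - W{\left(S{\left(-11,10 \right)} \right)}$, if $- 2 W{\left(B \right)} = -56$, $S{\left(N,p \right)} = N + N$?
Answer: $37495$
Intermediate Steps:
$S{\left(N,p \right)} = 2 N$
$W{\left(B \right)} = 28$ ($W{\left(B \right)} = \left(- \frac{1}{2}\right) \left(-56\right) = 28$)
$37523 - W{\left(S{\left(-11,10 \right)} \right)} = 37523 - 28 = 37495$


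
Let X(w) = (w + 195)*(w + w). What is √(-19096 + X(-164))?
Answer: 4*I*√1829 ≈ 171.07*I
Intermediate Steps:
X(w) = 2*w*(195 + w) (X(w) = (195 + w)*(2*w) = 2*w*(195 + w))
√(-19096 + X(-164)) = √(-19096 + 2*(-164)*(195 - 164)) = √(-19096 + 2*(-164)*31) = √(-19096 - 10168) = √(-29264) = 4*I*√1829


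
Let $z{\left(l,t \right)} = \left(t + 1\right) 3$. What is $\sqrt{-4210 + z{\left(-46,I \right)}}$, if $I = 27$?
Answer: $i \sqrt{4126} \approx 64.234 i$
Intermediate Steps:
$z{\left(l,t \right)} = 3 + 3 t$ ($z{\left(l,t \right)} = \left(1 + t\right) 3 = 3 + 3 t$)
$\sqrt{-4210 + z{\left(-46,I \right)}} = \sqrt{-4210 + \left(3 + 3 \cdot 27\right)} = \sqrt{-4210 + \left(3 + 81\right)} = \sqrt{-4210 + 84} = \sqrt{-4126} = i \sqrt{4126}$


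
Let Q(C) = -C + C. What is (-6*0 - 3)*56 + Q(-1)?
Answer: -168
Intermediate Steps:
Q(C) = 0
(-6*0 - 3)*56 + Q(-1) = (-6*0 - 3)*56 + 0 = (0 - 3)*56 + 0 = -3*56 + 0 = -168 + 0 = -168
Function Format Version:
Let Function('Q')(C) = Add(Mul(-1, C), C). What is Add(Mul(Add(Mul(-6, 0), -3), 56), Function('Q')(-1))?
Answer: -168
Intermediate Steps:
Function('Q')(C) = 0
Add(Mul(Add(Mul(-6, 0), -3), 56), Function('Q')(-1)) = Add(Mul(Add(Mul(-6, 0), -3), 56), 0) = Add(Mul(Add(0, -3), 56), 0) = Add(Mul(-3, 56), 0) = Add(-168, 0) = -168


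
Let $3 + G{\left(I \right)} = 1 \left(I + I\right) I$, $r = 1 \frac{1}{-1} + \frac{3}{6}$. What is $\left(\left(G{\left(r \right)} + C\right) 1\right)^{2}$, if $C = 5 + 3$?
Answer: $\frac{121}{4} \approx 30.25$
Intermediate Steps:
$C = 8$
$r = - \frac{1}{2}$ ($r = 1 \left(-1\right) + 3 \cdot \frac{1}{6} = -1 + \frac{1}{2} = - \frac{1}{2} \approx -0.5$)
$G{\left(I \right)} = -3 + 2 I^{2}$ ($G{\left(I \right)} = -3 + 1 \left(I + I\right) I = -3 + 1 \cdot 2 I I = -3 + 2 I I = -3 + 2 I^{2}$)
$\left(\left(G{\left(r \right)} + C\right) 1\right)^{2} = \left(\left(\left(-3 + 2 \left(- \frac{1}{2}\right)^{2}\right) + 8\right) 1\right)^{2} = \left(\left(\left(-3 + 2 \cdot \frac{1}{4}\right) + 8\right) 1\right)^{2} = \left(\left(\left(-3 + \frac{1}{2}\right) + 8\right) 1\right)^{2} = \left(\left(- \frac{5}{2} + 8\right) 1\right)^{2} = \left(\frac{11}{2} \cdot 1\right)^{2} = \left(\frac{11}{2}\right)^{2} = \frac{121}{4}$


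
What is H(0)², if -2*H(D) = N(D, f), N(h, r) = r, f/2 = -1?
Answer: 1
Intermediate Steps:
f = -2 (f = 2*(-1) = -2)
H(D) = 1 (H(D) = -½*(-2) = 1)
H(0)² = 1² = 1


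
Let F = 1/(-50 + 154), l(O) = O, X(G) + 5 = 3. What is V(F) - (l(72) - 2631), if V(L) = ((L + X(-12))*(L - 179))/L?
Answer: 4119441/104 ≈ 39610.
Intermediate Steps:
X(G) = -2 (X(G) = -5 + 3 = -2)
F = 1/104 ≈ 0.0096154
V(L) = (-179 + L)*(-2 + L)/L (V(L) = ((L - 2)*(L - 179))/L = ((-2 + L)*(-179 + L))/L = ((-179 + L)*(-2 + L))/L = (-179 + L)*(-2 + L)/L)
V(F) - (l(72) - 2631) = (-181 + 1/104 + 358/(1/104)) - (72 - 2631) = (-181 + 1/104 + 358*104) - 1*(-2559) = (-181 + 1/104 + 37232) + 2559 = 3853305/104 + 2559 = 4119441/104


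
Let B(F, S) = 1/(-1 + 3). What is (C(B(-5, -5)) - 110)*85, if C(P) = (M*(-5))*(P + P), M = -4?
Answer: -7650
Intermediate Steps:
B(F, S) = ½ (B(F, S) = 1/2 = ½)
C(P) = 40*P (C(P) = (-4*(-5))*(P + P) = 20*(2*P) = 40*P)
(C(B(-5, -5)) - 110)*85 = (40*(½) - 110)*85 = (20 - 110)*85 = -90*85 = -7650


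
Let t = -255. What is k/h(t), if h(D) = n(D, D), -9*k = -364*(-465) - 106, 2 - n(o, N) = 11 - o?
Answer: 84577/1188 ≈ 71.193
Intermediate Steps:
n(o, N) = -9 + o (n(o, N) = 2 - (11 - o) = 2 + (-11 + o) = -9 + o)
k = -169154/9 (k = -(-364*(-465) - 106)/9 = -(169260 - 106)/9 = -⅑*169154 = -169154/9 ≈ -18795.)
h(D) = -9 + D
k/h(t) = -169154/(9*(-9 - 255)) = -169154/9/(-264) = -169154/9*(-1/264) = 84577/1188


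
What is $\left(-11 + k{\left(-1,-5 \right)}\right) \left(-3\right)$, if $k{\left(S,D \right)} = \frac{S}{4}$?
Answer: $\frac{135}{4} \approx 33.75$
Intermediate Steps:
$k{\left(S,D \right)} = \frac{S}{4}$ ($k{\left(S,D \right)} = S \frac{1}{4} = \frac{S}{4}$)
$\left(-11 + k{\left(-1,-5 \right)}\right) \left(-3\right) = \left(-11 + \frac{1}{4} \left(-1\right)\right) \left(-3\right) = \left(-11 - \frac{1}{4}\right) \left(-3\right) = \left(- \frac{45}{4}\right) \left(-3\right) = \frac{135}{4}$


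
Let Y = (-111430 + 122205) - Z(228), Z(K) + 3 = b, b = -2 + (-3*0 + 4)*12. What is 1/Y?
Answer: 1/10732 ≈ 9.3179e-5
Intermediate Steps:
b = 46 (b = -2 + (0 + 4)*12 = -2 + 4*12 = -2 + 48 = 46)
Z(K) = 43 (Z(K) = -3 + 46 = 43)
Y = 10732 (Y = (-111430 + 122205) - 1*43 = 10775 - 43 = 10732)
1/Y = 1/10732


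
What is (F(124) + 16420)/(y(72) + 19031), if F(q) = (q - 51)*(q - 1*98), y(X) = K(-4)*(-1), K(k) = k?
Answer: 6106/6345 ≈ 0.96233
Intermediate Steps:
y(X) = 4 (y(X) = -4*(-1) = 4)
F(q) = (-98 + q)*(-51 + q) (F(q) = (-51 + q)*(q - 98) = (-51 + q)*(-98 + q) = (-98 + q)*(-51 + q))
(F(124) + 16420)/(y(72) + 19031) = ((4998 + 124² - 149*124) + 16420)/(4 + 19031) = ((4998 + 15376 - 18476) + 16420)/19035 = (1898 + 16420)*(1/19035) = 18318*(1/19035) = 6106/6345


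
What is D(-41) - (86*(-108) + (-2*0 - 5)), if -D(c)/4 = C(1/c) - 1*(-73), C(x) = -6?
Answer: 9025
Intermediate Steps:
D(c) = -268 (D(c) = -4*(-6 - 1*(-73)) = -4*(-6 + 73) = -4*67 = -268)
D(-41) - (86*(-108) + (-2*0 - 5)) = -268 - (86*(-108) + (-2*0 - 5)) = -268 - (-9288 + (0 - 5)) = -268 - (-9288 - 5) = -268 - 1*(-9293) = -268 + 9293 = 9025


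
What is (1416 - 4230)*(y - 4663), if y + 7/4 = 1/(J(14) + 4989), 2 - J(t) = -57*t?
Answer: 21711406347/1654 ≈ 1.3127e+7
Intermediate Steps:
J(t) = 2 + 57*t (J(t) = 2 - (-57)*t = 2 + 57*t)
y = -40519/23156 (y = -7/4 + 1/((2 + 57*14) + 4989) = -7/4 + 1/((2 + 798) + 4989) = -7/4 + 1/(800 + 4989) = -7/4 + 1/5789 = -40519/23156 ≈ -1.7498)
(1416 - 4230)*(y - 4663) = (1416 - 4230)*(-40519/23156 - 4663) = -2814*(-108016947/23156) = 21711406347/1654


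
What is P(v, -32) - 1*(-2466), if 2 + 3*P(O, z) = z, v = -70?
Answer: 7364/3 ≈ 2454.7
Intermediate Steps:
P(O, z) = -2/3 + z/3
P(v, -32) - 1*(-2466) = (-2/3 + (1/3)*(-32)) - 1*(-2466) = (-2/3 - 32/3) + 2466 = -34/3 + 2466 = 7364/3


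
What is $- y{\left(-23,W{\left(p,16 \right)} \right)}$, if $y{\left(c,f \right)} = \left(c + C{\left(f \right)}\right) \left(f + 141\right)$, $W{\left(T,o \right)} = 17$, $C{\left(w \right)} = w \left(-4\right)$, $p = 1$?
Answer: $14378$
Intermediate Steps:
$C{\left(w \right)} = - 4 w$
$y{\left(c,f \right)} = \left(141 + f\right) \left(c - 4 f\right)$ ($y{\left(c,f \right)} = \left(c - 4 f\right) \left(f + 141\right) = \left(c - 4 f\right) \left(141 + f\right) = \left(141 + f\right) \left(c - 4 f\right)$)
$- y{\left(-23,W{\left(p,16 \right)} \right)} = - (\left(-564\right) 17 - 4 \cdot 17^{2} + 141 \left(-23\right) - 391) = - (-9588 - 1156 - 3243 - 391) = \left(-1\right) \left(-14378\right) = 14378$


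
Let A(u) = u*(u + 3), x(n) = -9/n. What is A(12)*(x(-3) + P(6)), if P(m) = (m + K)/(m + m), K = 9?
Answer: 765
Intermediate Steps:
P(m) = (9 + m)/(2*m) (P(m) = (m + 9)/(m + m) = (9 + m)/((2*m)) = (9 + m)*(1/(2*m)) = (9 + m)/(2*m))
A(u) = u*(3 + u)
A(12)*(x(-3) + P(6)) = (12*(3 + 12))*(-9/(-3) + (1/2)*(9 + 6)/6) = (12*15)*(-9*(-1/3) + (1/2)*(1/6)*15) = 180*(3 + 5/4) = 180*(17/4) = 765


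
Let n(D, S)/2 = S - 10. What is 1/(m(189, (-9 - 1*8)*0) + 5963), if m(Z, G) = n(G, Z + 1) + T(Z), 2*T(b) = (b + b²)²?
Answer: 1/644770373 ≈ 1.5509e-9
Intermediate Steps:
T(b) = (b + b²)²/2
n(D, S) = -20 + 2*S (n(D, S) = 2*(S - 10) = 2*(-10 + S) = -20 + 2*S)
m(Z, G) = -18 + 2*Z + Z²*(1 + Z)²/2 (m(Z, G) = (-20 + 2*(Z + 1)) + Z²*(1 + Z)²/2 = (-20 + 2*(1 + Z)) + Z²*(1 + Z)²/2 = (-20 + (2 + 2*Z)) + Z²*(1 + Z)²/2 = (-18 + 2*Z) + Z²*(1 + Z)²/2 = -18 + 2*Z + Z²*(1 + Z)²/2)
1/(m(189, (-9 - 1*8)*0) + 5963) = 1/((-18 + 2*189 + (½)*189²*(1 + 189)²) + 5963) = 1/((-18 + 378 + (½)*35721*190²) + 5963) = 1/((-18 + 378 + (½)*35721*36100) + 5963) = 1/((-18 + 378 + 644764050) + 5963) = 1/(644764410 + 5963) = 1/644770373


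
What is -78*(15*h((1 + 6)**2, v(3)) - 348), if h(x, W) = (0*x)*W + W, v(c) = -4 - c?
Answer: 35334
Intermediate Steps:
h(x, W) = W (h(x, W) = 0*W + W = 0 + W = W)
-78*(15*h((1 + 6)**2, v(3)) - 348) = -78*(15*(-4 - 1*3) - 348) = -78*(15*(-4 - 3) - 348) = -78*(15*(-7) - 348) = -78*(-105 - 348) = -78*(-453) = 35334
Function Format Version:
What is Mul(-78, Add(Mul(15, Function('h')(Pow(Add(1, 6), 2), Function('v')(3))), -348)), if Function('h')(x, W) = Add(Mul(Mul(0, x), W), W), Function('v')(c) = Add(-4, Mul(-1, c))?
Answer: 35334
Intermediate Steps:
Function('h')(x, W) = W (Function('h')(x, W) = Add(Mul(0, W), W) = Add(0, W) = W)
Mul(-78, Add(Mul(15, Function('h')(Pow(Add(1, 6), 2), Function('v')(3))), -348)) = Mul(-78, Add(Mul(15, Add(-4, Mul(-1, 3))), -348)) = Mul(-78, Add(Mul(15, Add(-4, -3)), -348)) = Mul(-78, Add(Mul(15, -7), -348)) = Mul(-78, Add(-105, -348)) = Mul(-78, -453) = 35334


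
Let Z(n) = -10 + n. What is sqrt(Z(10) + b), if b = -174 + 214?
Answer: 2*sqrt(10) ≈ 6.3246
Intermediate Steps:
b = 40
sqrt(Z(10) + b) = sqrt((-10 + 10) + 40) = sqrt(0 + 40) = sqrt(40) = 2*sqrt(10)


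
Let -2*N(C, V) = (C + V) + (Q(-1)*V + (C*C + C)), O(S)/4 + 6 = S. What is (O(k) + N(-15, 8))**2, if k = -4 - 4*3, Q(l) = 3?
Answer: 162409/4 ≈ 40602.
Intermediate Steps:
k = -16 (k = -4 - 12 = -16)
O(S) = -24 + 4*S
N(C, V) = -C - 2*V - C**2/2 (N(C, V) = -((C + V) + (3*V + (C*C + C)))/2 = -((C + V) + (3*V + (C**2 + C)))/2 = -((C + V) + (3*V + (C + C**2)))/2 = -((C + V) + (C + C**2 + 3*V))/2 = -(C**2 + 2*C + 4*V)/2 = -C - 2*V - C**2/2)
(O(k) + N(-15, 8))**2 = ((-24 + 4*(-16)) + (-1*(-15) - 2*8 - 1/2*(-15)**2))**2 = ((-24 - 64) + (15 - 16 - 1/2*225))**2 = (-88 + (15 - 16 - 225/2))**2 = (-88 - 227/2)**2 = (-403/2)**2 = 162409/4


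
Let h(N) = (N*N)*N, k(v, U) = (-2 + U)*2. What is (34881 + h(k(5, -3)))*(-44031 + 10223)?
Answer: -1145448848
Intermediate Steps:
k(v, U) = -4 + 2*U
h(N) = N³ (h(N) = N²*N = N³)
(34881 + h(k(5, -3)))*(-44031 + 10223) = (34881 + (-4 + 2*(-3))³)*(-44031 + 10223) = (34881 + (-4 - 6)³)*(-33808) = (34881 + (-10)³)*(-33808) = (34881 - 1000)*(-33808) = 33881*(-33808) = -1145448848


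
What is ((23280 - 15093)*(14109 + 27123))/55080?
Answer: 4688422/765 ≈ 6128.7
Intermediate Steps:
((23280 - 15093)*(14109 + 27123))/55080 = (8187*41232)*(1/55080) = 337566384*(1/55080) = 4688422/765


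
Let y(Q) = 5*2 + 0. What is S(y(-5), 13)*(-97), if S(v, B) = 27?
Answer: -2619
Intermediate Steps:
y(Q) = 10 (y(Q) = 10 + 0 = 10)
S(y(-5), 13)*(-97) = 27*(-97) = -2619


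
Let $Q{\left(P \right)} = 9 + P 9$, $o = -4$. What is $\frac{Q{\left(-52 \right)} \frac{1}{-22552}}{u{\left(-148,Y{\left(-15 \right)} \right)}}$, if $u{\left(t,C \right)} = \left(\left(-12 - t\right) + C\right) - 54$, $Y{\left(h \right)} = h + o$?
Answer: $\frac{51}{157864} \approx 0.00032306$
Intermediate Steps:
$Q{\left(P \right)} = 9 + 9 P$
$Y{\left(h \right)} = -4 + h$ ($Y{\left(h \right)} = h - 4 = -4 + h$)
$u{\left(t,C \right)} = -66 + C - t$ ($u{\left(t,C \right)} = \left(-12 + C - t\right) - 54 = -66 + C - t$)
$\frac{Q{\left(-52 \right)} \frac{1}{-22552}}{u{\left(-148,Y{\left(-15 \right)} \right)}} = \frac{\left(9 + 9 \left(-52\right)\right) \frac{1}{-22552}}{-66 - 19 - -148} = \frac{\left(9 - 468\right) \left(- \frac{1}{22552}\right)}{-66 - 19 + 148} = \frac{\left(-459\right) \left(- \frac{1}{22552}\right)}{63} = \frac{459}{22552} \cdot \frac{1}{63} = \frac{51}{157864}$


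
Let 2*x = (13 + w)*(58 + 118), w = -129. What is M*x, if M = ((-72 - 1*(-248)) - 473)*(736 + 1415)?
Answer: 6521350176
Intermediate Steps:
x = -10208 (x = ((13 - 129)*(58 + 118))/2 = (-116*176)/2 = (1/2)*(-20416) = -10208)
M = -638847 (M = ((-72 + 248) - 473)*2151 = (176 - 473)*2151 = -297*2151 = -638847)
M*x = -638847*(-10208) = 6521350176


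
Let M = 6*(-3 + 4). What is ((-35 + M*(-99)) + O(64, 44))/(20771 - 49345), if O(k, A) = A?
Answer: 45/2198 ≈ 0.020473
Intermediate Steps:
M = 6 (M = 6*1 = 6)
((-35 + M*(-99)) + O(64, 44))/(20771 - 49345) = ((-35 + 6*(-99)) + 44)/(20771 - 49345) = ((-35 - 594) + 44)/(-28574) = (-629 + 44)*(-1/28574) = -585*(-1/28574) = 45/2198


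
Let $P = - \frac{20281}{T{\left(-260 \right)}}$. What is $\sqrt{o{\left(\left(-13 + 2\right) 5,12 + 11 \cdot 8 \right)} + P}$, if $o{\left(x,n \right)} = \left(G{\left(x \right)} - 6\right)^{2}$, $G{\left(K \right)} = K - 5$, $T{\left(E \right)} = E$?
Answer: $\frac{\sqrt{74934665}}{130} \approx 66.588$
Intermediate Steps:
$G{\left(K \right)} = -5 + K$
$P = \frac{20281}{260}$ ($P = - \frac{20281}{-260} = \left(-20281\right) \left(- \frac{1}{260}\right) = \frac{20281}{260} \approx 78.004$)
$o{\left(x,n \right)} = \left(-11 + x\right)^{2}$ ($o{\left(x,n \right)} = \left(\left(-5 + x\right) - 6\right)^{2} = \left(-11 + x\right)^{2}$)
$\sqrt{o{\left(\left(-13 + 2\right) 5,12 + 11 \cdot 8 \right)} + P} = \sqrt{\left(-11 + \left(-13 + 2\right) 5\right)^{2} + \frac{20281}{260}} = \sqrt{\left(-11 - 55\right)^{2} + \frac{20281}{260}} = \sqrt{\left(-66\right)^{2} + \frac{20281}{260}} = \sqrt{4356 + \frac{20281}{260}} = \sqrt{\frac{1152841}{260}} = \frac{\sqrt{74934665}}{130}$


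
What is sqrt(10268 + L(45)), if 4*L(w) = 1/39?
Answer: sqrt(62470551)/78 ≈ 101.33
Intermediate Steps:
L(w) = 1/156 (L(w) = (1/4)/39 = (1/4)*(1/39) = 1/156)
sqrt(10268 + L(45)) = sqrt(10268 + 1/156) = sqrt(1601809/156) = sqrt(62470551)/78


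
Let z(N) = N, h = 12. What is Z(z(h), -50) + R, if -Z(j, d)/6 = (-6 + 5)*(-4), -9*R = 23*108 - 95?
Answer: -2605/9 ≈ -289.44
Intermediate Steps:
R = -2389/9 (R = -(23*108 - 95)/9 = -(2484 - 95)/9 = -⅑*2389 = -2389/9 ≈ -265.44)
Z(j, d) = -24 (Z(j, d) = -6*(-6 + 5)*(-4) = -(-6)*(-4) = -6*4 = -24)
Z(z(h), -50) + R = -24 - 2389/9 = -2605/9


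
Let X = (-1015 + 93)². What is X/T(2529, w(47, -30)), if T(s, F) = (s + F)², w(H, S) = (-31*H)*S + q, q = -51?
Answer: 212521/533332836 ≈ 0.00039848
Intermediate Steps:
w(H, S) = -51 - 31*H*S (w(H, S) = (-31*H)*S - 51 = -31*H*S - 51 = -51 - 31*H*S)
T(s, F) = (F + s)²
X = 850084 (X = (-922)² = 850084)
X/T(2529, w(47, -30)) = 850084/(((-51 - 31*47*(-30)) + 2529)²) = 850084/(((-51 + 43710) + 2529)²) = 850084/((43659 + 2529)²) = 850084/(46188²) = 850084/2133331344 = 850084*(1/2133331344) = 212521/533332836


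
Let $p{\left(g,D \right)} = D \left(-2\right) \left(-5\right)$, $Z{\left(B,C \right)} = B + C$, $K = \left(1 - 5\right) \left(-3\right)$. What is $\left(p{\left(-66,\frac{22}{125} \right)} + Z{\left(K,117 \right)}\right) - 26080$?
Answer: $- \frac{648731}{25} \approx -25949.0$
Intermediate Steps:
$K = 12$ ($K = \left(-4\right) \left(-3\right) = 12$)
$p{\left(g,D \right)} = 10 D$ ($p{\left(g,D \right)} = - 2 D \left(-5\right) = 10 D$)
$\left(p{\left(-66,\frac{22}{125} \right)} + Z{\left(K,117 \right)}\right) - 26080 = \left(10 \cdot \frac{22}{125} + \left(12 + 117\right)\right) - 26080 = \left(10 \cdot 22 \cdot \frac{1}{125} + 129\right) - 26080 = \left(10 \cdot \frac{22}{125} + 129\right) - 26080 = \left(\frac{44}{25} + 129\right) - 26080 = \frac{3269}{25} - 26080 = - \frac{648731}{25}$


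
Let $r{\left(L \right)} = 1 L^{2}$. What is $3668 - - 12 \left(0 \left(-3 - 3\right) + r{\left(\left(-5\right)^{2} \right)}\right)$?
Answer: $11168$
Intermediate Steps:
$r{\left(L \right)} = L^{2}$
$3668 - - 12 \left(0 \left(-3 - 3\right) + r{\left(\left(-5\right)^{2} \right)}\right) = 3668 - - 12 \left(0 \left(-3 - 3\right) + \left(\left(-5\right)^{2}\right)^{2}\right) = 3668 - - 12 \left(0 \left(-6\right) + 25^{2}\right) = 3668 - - 12 \left(0 + 625\right) = 3668 - \left(-12\right) 625 = 3668 - -7500 = 3668 + 7500 = 11168$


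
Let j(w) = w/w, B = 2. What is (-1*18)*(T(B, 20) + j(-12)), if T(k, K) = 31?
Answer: -576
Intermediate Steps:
j(w) = 1
(-1*18)*(T(B, 20) + j(-12)) = (-1*18)*(31 + 1) = -18*32 = -576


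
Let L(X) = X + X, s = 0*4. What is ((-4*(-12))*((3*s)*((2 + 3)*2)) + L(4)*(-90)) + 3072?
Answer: 2352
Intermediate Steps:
s = 0
L(X) = 2*X
((-4*(-12))*((3*s)*((2 + 3)*2)) + L(4)*(-90)) + 3072 = ((-4*(-12))*((3*0)*((2 + 3)*2)) + (2*4)*(-90)) + 3072 = (48*(0*(5*2)) + 8*(-90)) + 3072 = (48*(0*10) - 720) + 3072 = (48*0 - 720) + 3072 = (0 - 720) + 3072 = -720 + 3072 = 2352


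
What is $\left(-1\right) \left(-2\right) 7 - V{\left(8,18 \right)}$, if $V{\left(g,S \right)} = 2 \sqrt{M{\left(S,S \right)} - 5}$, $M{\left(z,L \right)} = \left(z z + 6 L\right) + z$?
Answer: $14 - 2 \sqrt{445} \approx -28.19$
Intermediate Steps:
$M{\left(z,L \right)} = z + z^{2} + 6 L$ ($M{\left(z,L \right)} = \left(z^{2} + 6 L\right) + z = z + z^{2} + 6 L$)
$V{\left(g,S \right)} = 2 \sqrt{-5 + S^{2} + 7 S}$ ($V{\left(g,S \right)} = 2 \sqrt{\left(S + S^{2} + 6 S\right) - 5} = 2 \sqrt{\left(S^{2} + 7 S\right) - 5} = 2 \sqrt{-5 + S^{2} + 7 S}$)
$\left(-1\right) \left(-2\right) 7 - V{\left(8,18 \right)} = \left(-1\right) \left(-2\right) 7 - 2 \sqrt{-5 + 18^{2} + 7 \cdot 18} = 2 \cdot 7 - 2 \sqrt{-5 + 324 + 126} = 14 - 2 \sqrt{445}$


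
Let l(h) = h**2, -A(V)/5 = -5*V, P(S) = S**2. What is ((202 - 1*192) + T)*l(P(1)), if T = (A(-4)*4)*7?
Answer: -2790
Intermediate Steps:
A(V) = 25*V (A(V) = -(-25)*V = 25*V)
T = -2800 (T = ((25*(-4))*4)*7 = -100*4*7 = -400*7 = -2800)
((202 - 1*192) + T)*l(P(1)) = ((202 - 1*192) - 2800)*(1**2)**2 = ((202 - 192) - 2800)*1**2 = (10 - 2800)*1 = -2790*1 = -2790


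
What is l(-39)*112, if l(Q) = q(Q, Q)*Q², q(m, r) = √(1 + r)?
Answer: 170352*I*√38 ≈ 1.0501e+6*I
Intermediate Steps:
l(Q) = Q²*√(1 + Q) (l(Q) = √(1 + Q)*Q² = Q²*√(1 + Q))
l(-39)*112 = ((-39)²*√(1 - 39))*112 = (1521*√(-38))*112 = (1521*(I*√38))*112 = (1521*I*√38)*112 = 170352*I*√38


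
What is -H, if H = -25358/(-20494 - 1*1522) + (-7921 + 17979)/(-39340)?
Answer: -97018349/108263680 ≈ -0.89613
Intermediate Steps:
H = 97018349/108263680 (H = -25358/(-20494 - 1522) + 10058*(-1/39340) = -25358/(-22016) - 5029/19670 = -25358*(-1/22016) - 5029/19670 = 12679/11008 - 5029/19670 = 97018349/108263680 ≈ 0.89613)
-H = -1*97018349/108263680 = -97018349/108263680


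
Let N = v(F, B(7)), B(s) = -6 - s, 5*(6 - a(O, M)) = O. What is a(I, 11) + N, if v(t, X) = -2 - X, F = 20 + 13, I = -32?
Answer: 117/5 ≈ 23.400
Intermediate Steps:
a(O, M) = 6 - O/5
F = 33
N = 11 (N = -2 - (-6 - 1*7) = -2 - (-6 - 7) = -2 - 1*(-13) = -2 + 13 = 11)
a(I, 11) + N = (6 - ⅕*(-32)) + 11 = (6 + 32/5) + 11 = 62/5 + 11 = 117/5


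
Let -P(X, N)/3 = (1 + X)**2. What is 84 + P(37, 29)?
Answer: -4248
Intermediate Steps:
P(X, N) = -3*(1 + X)**2
84 + P(37, 29) = 84 - 3*(1 + 37)**2 = 84 - 3*38**2 = 84 - 3*1444 = 84 - 4332 = -4248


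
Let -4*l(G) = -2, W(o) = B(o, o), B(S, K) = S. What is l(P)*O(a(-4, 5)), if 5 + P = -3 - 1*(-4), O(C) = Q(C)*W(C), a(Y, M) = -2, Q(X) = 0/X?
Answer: 0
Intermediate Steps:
Q(X) = 0
W(o) = o
O(C) = 0 (O(C) = 0*C = 0)
P = -4 (P = -5 + (-3 - 1*(-4)) = -5 + (-3 + 4) = -5 + 1 = -4)
l(G) = ½ (l(G) = -¼*(-2) = ½)
l(P)*O(a(-4, 5)) = (½)*0 = 0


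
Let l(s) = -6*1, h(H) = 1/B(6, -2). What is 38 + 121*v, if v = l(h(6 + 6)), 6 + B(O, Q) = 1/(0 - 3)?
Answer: -688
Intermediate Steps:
B(O, Q) = -19/3 (B(O, Q) = -6 + 1/(0 - 3) = -6 + 1/(-3) = -6 - 1/3 = -19/3)
h(H) = -3/19 (h(H) = 1/(-19/3) = -3/19)
l(s) = -6
v = -6
38 + 121*v = 38 + 121*(-6) = 38 - 726 = -688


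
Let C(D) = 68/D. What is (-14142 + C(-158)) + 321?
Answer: -1091893/79 ≈ -13821.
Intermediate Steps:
(-14142 + C(-158)) + 321 = (-14142 + 68/(-158)) + 321 = (-14142 + 68*(-1/158)) + 321 = (-14142 - 34/79) + 321 = -1117252/79 + 321 = -1091893/79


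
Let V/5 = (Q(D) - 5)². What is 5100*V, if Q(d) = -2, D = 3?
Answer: 1249500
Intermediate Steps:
V = 245 (V = 5*(-2 - 5)² = 5*(-7)² = 5*49 = 245)
5100*V = 5100*245 = 1249500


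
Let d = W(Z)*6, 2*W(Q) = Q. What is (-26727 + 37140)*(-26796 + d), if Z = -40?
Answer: -280276308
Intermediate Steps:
W(Q) = Q/2
d = -120 (d = ((½)*(-40))*6 = -20*6 = -120)
(-26727 + 37140)*(-26796 + d) = (-26727 + 37140)*(-26796 - 120) = 10413*(-26916) = -280276308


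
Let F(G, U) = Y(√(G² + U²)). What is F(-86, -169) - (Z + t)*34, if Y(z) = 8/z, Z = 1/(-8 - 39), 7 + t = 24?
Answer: -27132/47 + 8*√35957/35957 ≈ -577.23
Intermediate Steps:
t = 17 (t = -7 + 24 = 17)
Z = -1/47 (Z = 1/(-47) = -1/47 ≈ -0.021277)
F(G, U) = 8/√(G² + U²) (F(G, U) = 8/(√(G² + U²)) = 8/√(G² + U²))
F(-86, -169) - (Z + t)*34 = 8/√((-86)² + (-169)²) - (-1/47 + 17)*34 = 8/√(7396 + 28561) - 798*34/47 = 8/√35957 - 1*27132/47 = 8*(√35957/35957) - 27132/47 = 8*√35957/35957 - 27132/47 = -27132/47 + 8*√35957/35957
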